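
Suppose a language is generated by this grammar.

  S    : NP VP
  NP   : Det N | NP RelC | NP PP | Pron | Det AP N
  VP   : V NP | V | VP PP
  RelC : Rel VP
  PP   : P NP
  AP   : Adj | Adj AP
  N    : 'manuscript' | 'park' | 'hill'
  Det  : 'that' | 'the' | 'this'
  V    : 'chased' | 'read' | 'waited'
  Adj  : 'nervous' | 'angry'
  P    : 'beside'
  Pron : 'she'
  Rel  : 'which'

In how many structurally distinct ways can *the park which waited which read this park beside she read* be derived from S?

Two of the 3 distinct bracketings:
[S [NP [NP [NP [Det the] [N park]] [RelC [Rel which] [VP [V waited]]]] [RelC [Rel which] [VP [V read] [NP [NP [Det this] [N park]] [PP [P beside] [NP [Pron she]]]]]]] [VP [V read]]]
[S [NP [NP [NP [Det the] [N park]] [RelC [Rel which] [VP [V waited]]]] [RelC [Rel which] [VP [VP [V read] [NP [Det this] [N park]]] [PP [P beside] [NP [Pron she]]]]]] [VP [V read]]]
The difference turns on whether NP → NP PP is used at the relevant span, versus an alternative expansion of NP.

3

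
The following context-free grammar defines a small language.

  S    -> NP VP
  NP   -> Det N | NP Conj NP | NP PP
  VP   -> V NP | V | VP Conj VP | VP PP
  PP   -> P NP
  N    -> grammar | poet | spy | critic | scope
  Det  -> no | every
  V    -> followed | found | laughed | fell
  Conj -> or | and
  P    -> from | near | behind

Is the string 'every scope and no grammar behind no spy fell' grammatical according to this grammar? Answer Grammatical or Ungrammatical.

Grammatical

S
  NP
    NP
      Det: every
      N: scope
    Conj: and
    NP
      NP
        Det: no
        N: grammar
      PP
        P: behind
        NP
          Det: no
          N: spy
  VP
    V: fell
Every word is introduced by a lexical rule and the phrasal rules combine the resulting categories into a single S.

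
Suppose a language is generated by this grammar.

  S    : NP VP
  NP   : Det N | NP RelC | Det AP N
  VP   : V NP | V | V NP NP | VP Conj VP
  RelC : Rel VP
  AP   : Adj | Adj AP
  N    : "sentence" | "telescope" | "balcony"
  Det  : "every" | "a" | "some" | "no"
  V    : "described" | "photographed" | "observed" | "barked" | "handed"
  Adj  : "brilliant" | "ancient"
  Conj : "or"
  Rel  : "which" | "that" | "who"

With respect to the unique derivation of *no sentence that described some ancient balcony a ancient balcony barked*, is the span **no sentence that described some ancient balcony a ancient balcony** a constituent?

[S [NP [NP [Det no] [N sentence]] [RelC [Rel that] [VP [V described] [NP [Det some] [AP [Adj ancient]] [N balcony]] [NP [Det a] [AP [Adj ancient]] [N balcony]]]]] [VP [V barked]]]
The words 'no sentence that described some ancient balcony a ancient balcony' are exhaustively dominated by a single NP node (built by NP → NP RelC), so they form a constituent.

Yes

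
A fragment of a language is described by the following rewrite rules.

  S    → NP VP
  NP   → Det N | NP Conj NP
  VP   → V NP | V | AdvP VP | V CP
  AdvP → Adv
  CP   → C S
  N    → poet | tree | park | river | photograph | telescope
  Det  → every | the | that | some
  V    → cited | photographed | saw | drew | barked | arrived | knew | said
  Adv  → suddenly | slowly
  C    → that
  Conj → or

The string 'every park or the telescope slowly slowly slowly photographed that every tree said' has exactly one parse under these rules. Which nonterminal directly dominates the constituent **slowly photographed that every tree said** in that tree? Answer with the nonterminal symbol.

VP

[S [NP [NP [Det every] [N park]] [Conj or] [NP [Det the] [N telescope]]] [VP [AdvP [Adv slowly]] [VP [AdvP [Adv slowly]] [VP [AdvP [Adv slowly]] [VP [V photographed] [CP [C that] [S [NP [Det every] [N tree]] [VP [V said]]]]]]]]]
The span 'slowly photographed that every tree said' is the VP node built by VP → AdvP VP.
Its mother is the VP built by VP → AdvP VP.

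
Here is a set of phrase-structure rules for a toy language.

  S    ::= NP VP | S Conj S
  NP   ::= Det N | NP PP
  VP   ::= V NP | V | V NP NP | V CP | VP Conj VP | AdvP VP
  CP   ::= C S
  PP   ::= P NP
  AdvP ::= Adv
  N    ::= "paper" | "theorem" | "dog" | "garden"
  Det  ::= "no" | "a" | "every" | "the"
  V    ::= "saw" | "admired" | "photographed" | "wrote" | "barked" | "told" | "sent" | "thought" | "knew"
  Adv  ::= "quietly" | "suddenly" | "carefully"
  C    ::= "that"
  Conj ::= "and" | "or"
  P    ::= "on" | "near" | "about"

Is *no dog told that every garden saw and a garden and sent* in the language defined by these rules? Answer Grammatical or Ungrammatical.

Ungrammatical

For S → NP VP, the only prefix that parses as NP is 'no dog', but the remainder 'told that every garden saw and a garden and sent' is not a VP under these rules. The alternative S rule S → S Conj S likewise has no satisfying split.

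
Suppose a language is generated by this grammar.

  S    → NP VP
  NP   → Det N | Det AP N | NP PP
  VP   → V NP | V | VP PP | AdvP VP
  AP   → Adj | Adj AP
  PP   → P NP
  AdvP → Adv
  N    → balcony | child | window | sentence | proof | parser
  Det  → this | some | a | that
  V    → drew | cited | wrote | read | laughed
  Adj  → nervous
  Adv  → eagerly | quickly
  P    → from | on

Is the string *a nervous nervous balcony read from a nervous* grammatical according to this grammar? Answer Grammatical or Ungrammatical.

For S → NP VP, the only prefix that parses as NP is 'a nervous nervous balcony', but the remainder 'read from a nervous' is not a VP under these rules.

Ungrammatical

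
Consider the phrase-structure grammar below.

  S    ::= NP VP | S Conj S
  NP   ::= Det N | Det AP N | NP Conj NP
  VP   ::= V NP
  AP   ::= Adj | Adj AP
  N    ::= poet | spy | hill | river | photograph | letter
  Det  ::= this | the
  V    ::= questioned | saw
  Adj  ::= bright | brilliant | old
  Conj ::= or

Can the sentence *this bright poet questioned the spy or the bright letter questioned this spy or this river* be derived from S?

S
  S
    NP
      Det: this
      AP
        Adj: bright
      N: poet
    VP
      V: questioned
      NP
        Det: the
        N: spy
  Conj: or
  S
    NP
      Det: the
      AP
        Adj: bright
      N: letter
    VP
      V: questioned
      NP
        NP
          Det: this
          N: spy
        Conj: or
        NP
          Det: this
          N: river
The bracketing above is licensed at every node by one of the given productions, with S at the root.

Grammatical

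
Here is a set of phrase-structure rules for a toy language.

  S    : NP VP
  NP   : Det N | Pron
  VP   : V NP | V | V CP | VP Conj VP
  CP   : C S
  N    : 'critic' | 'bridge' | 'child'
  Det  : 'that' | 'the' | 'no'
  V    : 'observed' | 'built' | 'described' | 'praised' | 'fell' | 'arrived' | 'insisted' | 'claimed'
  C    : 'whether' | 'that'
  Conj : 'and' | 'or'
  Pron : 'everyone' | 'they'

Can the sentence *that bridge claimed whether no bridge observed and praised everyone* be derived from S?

Grammatical

[S [NP [Det that] [N bridge]] [VP [V claimed] [CP [C whether] [S [NP [Det no] [N bridge]] [VP [VP [V observed]] [Conj and] [VP [V praised] [NP [Pron everyone]]]]]]]]
Each bracket corresponds to one application of a listed rule, so the string is derivable from S.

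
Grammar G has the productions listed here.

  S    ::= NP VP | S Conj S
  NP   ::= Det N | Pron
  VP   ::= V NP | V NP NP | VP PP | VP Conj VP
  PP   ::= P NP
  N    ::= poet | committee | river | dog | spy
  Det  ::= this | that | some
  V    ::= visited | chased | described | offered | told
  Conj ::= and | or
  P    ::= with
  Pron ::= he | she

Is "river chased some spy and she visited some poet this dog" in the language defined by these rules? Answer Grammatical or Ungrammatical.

Ungrammatical

For S → NP VP, no prefix of the string parses as an NP. The alternative S rule S → S Conj S likewise has no satisfying split.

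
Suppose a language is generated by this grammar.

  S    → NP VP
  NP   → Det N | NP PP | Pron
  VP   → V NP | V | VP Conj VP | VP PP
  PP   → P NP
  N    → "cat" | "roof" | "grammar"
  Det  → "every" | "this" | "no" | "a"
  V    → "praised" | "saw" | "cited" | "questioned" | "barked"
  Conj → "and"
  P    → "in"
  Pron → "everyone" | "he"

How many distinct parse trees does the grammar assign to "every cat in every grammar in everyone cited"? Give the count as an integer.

2

The two bracketings:
[S [NP [NP [Det every] [N cat]] [PP [P in] [NP [NP [Det every] [N grammar]] [PP [P in] [NP [Pron everyone]]]]]] [VP [V cited]]]
[S [NP [NP [NP [Det every] [N cat]] [PP [P in] [NP [Det every] [N grammar]]]] [PP [P in] [NP [Pron everyone]]]] [VP [V cited]]]
The trees differ in how a recursive rule is bracketed over the same span.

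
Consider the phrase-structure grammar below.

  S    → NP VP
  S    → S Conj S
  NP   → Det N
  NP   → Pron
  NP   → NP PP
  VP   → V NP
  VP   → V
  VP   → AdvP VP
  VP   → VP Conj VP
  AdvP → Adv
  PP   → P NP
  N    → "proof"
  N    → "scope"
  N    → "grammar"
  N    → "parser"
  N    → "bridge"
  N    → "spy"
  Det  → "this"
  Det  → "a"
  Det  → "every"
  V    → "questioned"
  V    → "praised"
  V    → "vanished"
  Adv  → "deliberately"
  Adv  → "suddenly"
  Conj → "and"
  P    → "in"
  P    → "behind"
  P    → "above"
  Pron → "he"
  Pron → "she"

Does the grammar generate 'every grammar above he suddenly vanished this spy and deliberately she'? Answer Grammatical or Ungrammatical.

Ungrammatical

An Adv word can never sit immediately before a Pron word in any string this grammar generates, so the substring 'deliberately she' rules out a derivation.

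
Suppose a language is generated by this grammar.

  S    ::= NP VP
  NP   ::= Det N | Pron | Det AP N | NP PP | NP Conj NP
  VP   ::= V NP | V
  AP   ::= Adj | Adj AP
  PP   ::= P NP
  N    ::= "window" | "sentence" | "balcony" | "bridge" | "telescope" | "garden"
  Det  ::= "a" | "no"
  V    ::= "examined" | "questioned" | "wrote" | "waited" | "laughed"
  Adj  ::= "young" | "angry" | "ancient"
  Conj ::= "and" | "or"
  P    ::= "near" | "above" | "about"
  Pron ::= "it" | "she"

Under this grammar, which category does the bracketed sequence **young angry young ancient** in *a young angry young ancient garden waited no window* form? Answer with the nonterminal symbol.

AP

[S [NP [Det a] [AP [Adj young] [AP [Adj angry] [AP [Adj young] [AP [Adj ancient]]]]] [N garden]] [VP [V waited] [NP [Det no] [N window]]]]
The span 'young angry young ancient' is the AP node built by AP → Adj AP.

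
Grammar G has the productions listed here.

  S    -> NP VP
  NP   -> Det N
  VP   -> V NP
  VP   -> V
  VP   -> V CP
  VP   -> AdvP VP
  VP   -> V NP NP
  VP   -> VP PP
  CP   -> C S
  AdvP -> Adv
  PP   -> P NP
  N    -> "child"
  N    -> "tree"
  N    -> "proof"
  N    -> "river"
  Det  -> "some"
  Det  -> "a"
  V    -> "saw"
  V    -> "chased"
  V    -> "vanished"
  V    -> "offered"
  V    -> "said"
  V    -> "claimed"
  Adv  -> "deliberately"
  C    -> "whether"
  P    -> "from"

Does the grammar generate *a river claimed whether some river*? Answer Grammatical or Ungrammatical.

For S → NP VP, the only prefix that parses as NP is 'a river', but the remainder 'claimed whether some river' is not a VP under these rules.

Ungrammatical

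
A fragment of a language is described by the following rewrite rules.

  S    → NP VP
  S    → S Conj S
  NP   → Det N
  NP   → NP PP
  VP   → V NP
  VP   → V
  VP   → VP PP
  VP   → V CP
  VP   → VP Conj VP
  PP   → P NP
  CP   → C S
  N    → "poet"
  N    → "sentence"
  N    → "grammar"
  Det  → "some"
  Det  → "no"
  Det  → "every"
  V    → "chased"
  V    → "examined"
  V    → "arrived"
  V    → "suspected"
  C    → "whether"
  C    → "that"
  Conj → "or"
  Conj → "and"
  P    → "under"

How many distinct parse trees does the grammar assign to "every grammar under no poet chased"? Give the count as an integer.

[S [NP [NP [Det every] [N grammar]] [PP [P under] [NP [Det no] [N poet]]]] [VP [V chased]]]
No rule offers an alternative attachment or grouping for any span, so this is the only derivation.

1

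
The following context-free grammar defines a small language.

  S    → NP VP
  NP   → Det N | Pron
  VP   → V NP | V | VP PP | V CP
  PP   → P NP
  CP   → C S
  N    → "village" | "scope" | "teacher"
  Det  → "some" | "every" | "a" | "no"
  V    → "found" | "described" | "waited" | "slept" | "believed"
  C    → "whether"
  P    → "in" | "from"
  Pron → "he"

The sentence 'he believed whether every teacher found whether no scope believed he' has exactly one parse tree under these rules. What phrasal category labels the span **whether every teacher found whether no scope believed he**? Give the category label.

CP

[S [NP [Pron he]] [VP [V believed] [CP [C whether] [S [NP [Det every] [N teacher]] [VP [V found] [CP [C whether] [S [NP [Det no] [N scope]] [VP [V believed] [NP [Pron he]]]]]]]]]]
The span 'whether every teacher found whether no scope believed he' is the CP node built by CP → C S.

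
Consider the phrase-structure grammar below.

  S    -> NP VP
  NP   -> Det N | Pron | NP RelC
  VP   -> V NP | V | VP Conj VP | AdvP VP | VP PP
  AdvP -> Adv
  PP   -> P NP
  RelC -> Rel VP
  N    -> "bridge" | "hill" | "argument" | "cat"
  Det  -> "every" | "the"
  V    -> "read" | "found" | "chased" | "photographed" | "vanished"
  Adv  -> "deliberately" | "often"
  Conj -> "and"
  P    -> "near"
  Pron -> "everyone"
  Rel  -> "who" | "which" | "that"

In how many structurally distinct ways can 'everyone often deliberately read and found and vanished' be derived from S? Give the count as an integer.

Two of the 9 distinct bracketings:
[S [NP [Pron everyone]] [VP [VP [AdvP [Adv often]] [VP [AdvP [Adv deliberately]] [VP [V read]]]] [Conj and] [VP [VP [V found]] [Conj and] [VP [V vanished]]]]]
[S [NP [Pron everyone]] [VP [VP [VP [AdvP [Adv often]] [VP [AdvP [Adv deliberately]] [VP [V read]]]] [Conj and] [VP [V found]]] [Conj and] [VP [V vanished]]]]
The trees differ in how a recursive rule is bracketed over the same span.

9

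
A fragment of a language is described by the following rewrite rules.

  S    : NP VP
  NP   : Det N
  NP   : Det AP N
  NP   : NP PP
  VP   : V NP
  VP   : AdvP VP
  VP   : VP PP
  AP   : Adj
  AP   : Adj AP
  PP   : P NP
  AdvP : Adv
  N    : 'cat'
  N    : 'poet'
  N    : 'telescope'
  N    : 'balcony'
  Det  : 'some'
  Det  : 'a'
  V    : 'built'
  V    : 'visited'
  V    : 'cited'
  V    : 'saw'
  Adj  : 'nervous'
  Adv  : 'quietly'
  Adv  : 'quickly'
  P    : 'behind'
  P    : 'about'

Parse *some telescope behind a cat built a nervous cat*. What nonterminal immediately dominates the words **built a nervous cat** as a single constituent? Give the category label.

VP

S
  NP
    NP
      Det: some
      N: telescope
    PP
      P: behind
      NP
        Det: a
        N: cat
  VP
    V: built
    NP
      Det: a
      AP
        Adj: nervous
      N: cat
The span 'built a nervous cat' is the VP node built by VP → V NP.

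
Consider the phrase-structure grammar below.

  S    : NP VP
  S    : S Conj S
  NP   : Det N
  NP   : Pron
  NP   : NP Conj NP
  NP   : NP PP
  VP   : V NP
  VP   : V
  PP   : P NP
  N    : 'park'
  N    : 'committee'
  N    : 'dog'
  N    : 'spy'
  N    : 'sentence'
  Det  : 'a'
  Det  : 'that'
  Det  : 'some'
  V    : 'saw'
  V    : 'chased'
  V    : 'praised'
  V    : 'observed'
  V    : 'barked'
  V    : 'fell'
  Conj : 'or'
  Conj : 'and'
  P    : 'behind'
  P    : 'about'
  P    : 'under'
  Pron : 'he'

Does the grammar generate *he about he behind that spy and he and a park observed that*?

Ungrammatical

For S → NP VP, every NP-prefix leaves a non-VP remainder: after 'he' the remainder is not a VP; after 'he about he' the remainder is not a VP; after 'he about he behind that spy' the remainder is not a VP (and 2 more). The alternative S rule S → S Conj S likewise has no satisfying split.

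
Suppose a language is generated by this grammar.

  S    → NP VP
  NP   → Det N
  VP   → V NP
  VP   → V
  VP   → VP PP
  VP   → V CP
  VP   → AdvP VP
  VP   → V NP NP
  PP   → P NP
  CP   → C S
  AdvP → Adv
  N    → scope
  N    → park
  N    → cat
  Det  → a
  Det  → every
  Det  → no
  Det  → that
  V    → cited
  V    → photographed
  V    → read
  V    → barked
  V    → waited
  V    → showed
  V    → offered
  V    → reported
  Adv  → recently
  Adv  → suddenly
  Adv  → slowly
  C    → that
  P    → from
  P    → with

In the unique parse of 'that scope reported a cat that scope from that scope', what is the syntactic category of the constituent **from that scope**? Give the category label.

PP

[S [NP [Det that] [N scope]] [VP [VP [V reported] [NP [Det a] [N cat]] [NP [Det that] [N scope]]] [PP [P from] [NP [Det that] [N scope]]]]]
The span 'from that scope' is the PP node built by PP → P NP.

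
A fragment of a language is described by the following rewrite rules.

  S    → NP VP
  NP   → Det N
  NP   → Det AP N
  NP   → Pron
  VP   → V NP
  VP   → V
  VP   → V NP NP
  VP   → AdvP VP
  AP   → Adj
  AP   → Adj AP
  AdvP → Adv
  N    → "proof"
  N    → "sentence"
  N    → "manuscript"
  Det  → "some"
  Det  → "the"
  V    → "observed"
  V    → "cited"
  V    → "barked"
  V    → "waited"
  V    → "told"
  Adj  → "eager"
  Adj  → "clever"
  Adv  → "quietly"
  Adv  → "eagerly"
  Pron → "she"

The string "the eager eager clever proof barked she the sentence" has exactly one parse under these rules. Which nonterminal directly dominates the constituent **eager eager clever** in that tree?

NP

S
  NP
    Det: the
    AP
      Adj: eager
      AP
        Adj: eager
        AP
          Adj: clever
    N: proof
  VP
    V: barked
    NP
      Pron: she
    NP
      Det: the
      N: sentence
The span 'eager eager clever' is the AP node built by AP → Adj AP.
Its mother is the NP built by NP → Det AP N.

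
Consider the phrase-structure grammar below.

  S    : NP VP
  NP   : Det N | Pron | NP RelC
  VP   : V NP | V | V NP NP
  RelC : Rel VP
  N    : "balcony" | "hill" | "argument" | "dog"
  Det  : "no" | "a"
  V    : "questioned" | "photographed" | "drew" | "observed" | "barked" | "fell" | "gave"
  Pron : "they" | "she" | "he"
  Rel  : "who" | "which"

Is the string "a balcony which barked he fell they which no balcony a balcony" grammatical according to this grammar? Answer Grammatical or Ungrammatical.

A Rel word can never sit immediately before a Det word in any string this grammar generates, so the substring 'which no' rules out a derivation.

Ungrammatical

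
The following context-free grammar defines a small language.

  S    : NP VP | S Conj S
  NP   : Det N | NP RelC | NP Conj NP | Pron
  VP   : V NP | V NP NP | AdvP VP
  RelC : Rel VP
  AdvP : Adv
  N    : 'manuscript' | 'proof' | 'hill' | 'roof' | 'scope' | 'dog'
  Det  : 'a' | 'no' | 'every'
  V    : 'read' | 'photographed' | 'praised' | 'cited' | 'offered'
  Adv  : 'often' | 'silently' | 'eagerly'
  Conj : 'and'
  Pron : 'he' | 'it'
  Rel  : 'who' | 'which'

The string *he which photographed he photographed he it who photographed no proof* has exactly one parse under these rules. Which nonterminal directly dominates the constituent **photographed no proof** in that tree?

RelC

S
  NP
    NP
      Pron: he
    RelC
      Rel: which
      VP
        V: photographed
        NP
          Pron: he
  VP
    V: photographed
    NP
      Pron: he
    NP
      NP
        Pron: it
      RelC
        Rel: who
        VP
          V: photographed
          NP
            Det: no
            N: proof
The span 'photographed no proof' is the VP node built by VP → V NP.
Its mother is the RelC built by RelC → Rel VP.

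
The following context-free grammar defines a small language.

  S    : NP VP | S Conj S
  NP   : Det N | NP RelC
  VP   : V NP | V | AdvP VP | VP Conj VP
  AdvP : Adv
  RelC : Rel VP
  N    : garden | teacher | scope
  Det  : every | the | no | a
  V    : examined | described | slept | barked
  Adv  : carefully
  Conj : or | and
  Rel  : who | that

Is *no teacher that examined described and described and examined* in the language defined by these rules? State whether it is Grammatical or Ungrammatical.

[S [NP [NP [Det no] [N teacher]] [RelC [Rel that] [VP [V examined]]]] [VP [VP [V described]] [Conj and] [VP [VP [V described]] [Conj and] [VP [V examined]]]]]
The bracketing above is licensed at every node by one of the given productions, with S at the root.

Grammatical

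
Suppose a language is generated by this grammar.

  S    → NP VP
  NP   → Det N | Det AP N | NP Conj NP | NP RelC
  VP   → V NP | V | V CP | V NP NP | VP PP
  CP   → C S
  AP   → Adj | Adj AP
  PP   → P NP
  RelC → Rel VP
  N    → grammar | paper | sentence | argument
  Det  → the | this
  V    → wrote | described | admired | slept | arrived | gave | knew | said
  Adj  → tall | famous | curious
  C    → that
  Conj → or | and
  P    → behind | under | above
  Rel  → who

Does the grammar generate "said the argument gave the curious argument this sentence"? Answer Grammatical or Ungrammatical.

For S → NP VP, no prefix of the string parses as an NP.

Ungrammatical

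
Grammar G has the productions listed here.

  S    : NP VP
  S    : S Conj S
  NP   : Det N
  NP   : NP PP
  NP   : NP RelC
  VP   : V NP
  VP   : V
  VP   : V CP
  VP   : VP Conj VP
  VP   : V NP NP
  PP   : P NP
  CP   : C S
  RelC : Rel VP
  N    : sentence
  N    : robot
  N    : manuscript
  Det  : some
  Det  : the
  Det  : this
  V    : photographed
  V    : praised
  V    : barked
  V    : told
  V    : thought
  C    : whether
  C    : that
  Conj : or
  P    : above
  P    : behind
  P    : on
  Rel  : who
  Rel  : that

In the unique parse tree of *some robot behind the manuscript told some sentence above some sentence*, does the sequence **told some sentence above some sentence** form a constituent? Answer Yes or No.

Yes

[S [NP [NP [Det some] [N robot]] [PP [P behind] [NP [Det the] [N manuscript]]]] [VP [V told] [NP [NP [Det some] [N sentence]] [PP [P above] [NP [Det some] [N sentence]]]]]]
The words 'told some sentence above some sentence' are exhaustively dominated by a single VP node (built by VP → V NP), so they form a constituent.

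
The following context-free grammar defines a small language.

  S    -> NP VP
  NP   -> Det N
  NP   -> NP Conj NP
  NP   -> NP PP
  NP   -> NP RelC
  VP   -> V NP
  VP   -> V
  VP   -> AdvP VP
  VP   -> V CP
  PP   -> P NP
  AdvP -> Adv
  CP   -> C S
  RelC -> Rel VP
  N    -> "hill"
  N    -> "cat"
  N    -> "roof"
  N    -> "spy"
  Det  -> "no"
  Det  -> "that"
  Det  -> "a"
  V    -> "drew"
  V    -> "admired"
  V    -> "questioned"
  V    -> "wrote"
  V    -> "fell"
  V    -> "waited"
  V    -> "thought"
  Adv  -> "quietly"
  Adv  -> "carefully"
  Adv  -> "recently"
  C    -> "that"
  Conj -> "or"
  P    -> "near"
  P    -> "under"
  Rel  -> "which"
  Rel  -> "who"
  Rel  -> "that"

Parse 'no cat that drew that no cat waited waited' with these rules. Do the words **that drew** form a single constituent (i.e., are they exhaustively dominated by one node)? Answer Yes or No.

No

[S [NP [NP [Det no] [N cat]] [RelC [Rel that] [VP [V drew] [CP [C that] [S [NP [Det no] [N cat]] [VP [V waited]]]]]]] [VP [V waited]]]
The smallest constituent containing 'that drew' is the RelC spanning 'that drew that no cat waited'; no single node in the tree dominates exactly the given words.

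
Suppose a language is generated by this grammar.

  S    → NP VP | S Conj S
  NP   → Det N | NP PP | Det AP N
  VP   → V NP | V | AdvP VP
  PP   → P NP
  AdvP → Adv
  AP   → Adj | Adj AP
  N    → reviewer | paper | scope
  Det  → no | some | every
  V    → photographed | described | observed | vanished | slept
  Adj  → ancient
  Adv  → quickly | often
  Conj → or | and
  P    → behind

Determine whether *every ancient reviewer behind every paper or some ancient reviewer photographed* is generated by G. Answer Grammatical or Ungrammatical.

Ungrammatical

For S → NP VP, every NP-prefix leaves a non-VP remainder: after 'every ancient reviewer' the remainder is not a VP; after 'every ancient reviewer behind every paper' the remainder is not a VP. The alternative S rule S → S Conj S likewise has no satisfying split.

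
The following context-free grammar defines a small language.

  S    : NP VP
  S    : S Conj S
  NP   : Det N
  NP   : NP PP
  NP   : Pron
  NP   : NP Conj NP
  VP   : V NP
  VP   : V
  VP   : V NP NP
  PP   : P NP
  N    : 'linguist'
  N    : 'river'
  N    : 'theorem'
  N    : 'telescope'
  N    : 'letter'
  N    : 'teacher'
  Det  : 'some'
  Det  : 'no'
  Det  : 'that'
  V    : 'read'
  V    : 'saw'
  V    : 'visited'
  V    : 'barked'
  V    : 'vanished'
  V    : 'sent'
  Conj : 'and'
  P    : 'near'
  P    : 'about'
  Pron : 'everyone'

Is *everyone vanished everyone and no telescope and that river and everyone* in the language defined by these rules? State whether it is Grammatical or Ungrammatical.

[S [NP [Pron everyone]] [VP [V vanished] [NP [NP [Pron everyone]] [Conj and] [NP [NP [Det no] [N telescope]] [Conj and] [NP [NP [Det that] [N river]] [Conj and] [NP [Pron everyone]]]]]]]
The bracketing above is licensed at every node by one of the given productions, with S at the root.

Grammatical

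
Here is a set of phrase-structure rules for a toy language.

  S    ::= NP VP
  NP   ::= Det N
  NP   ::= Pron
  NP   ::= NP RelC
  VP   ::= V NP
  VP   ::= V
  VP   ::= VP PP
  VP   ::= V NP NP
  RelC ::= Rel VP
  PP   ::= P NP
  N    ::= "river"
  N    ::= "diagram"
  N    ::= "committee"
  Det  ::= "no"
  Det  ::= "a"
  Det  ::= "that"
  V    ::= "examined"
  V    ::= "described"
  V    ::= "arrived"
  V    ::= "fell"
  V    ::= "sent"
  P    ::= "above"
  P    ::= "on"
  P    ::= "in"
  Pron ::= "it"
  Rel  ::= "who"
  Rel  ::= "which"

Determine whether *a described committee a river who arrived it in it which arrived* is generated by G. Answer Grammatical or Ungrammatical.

Ungrammatical

A Det word can never sit immediately before a V word in any string this grammar generates, so the substring 'a described' rules out a derivation.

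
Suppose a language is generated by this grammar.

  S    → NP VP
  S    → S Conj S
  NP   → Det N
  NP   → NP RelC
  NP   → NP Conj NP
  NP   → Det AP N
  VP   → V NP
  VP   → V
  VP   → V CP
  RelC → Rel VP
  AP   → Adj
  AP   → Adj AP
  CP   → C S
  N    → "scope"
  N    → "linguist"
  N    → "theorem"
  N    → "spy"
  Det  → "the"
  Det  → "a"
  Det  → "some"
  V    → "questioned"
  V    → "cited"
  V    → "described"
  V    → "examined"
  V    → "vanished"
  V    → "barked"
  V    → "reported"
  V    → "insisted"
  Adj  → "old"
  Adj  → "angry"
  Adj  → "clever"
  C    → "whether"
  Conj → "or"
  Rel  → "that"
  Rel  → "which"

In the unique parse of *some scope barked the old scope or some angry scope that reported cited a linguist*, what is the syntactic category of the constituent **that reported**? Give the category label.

RelC

[S [S [NP [Det some] [N scope]] [VP [V barked] [NP [Det the] [AP [Adj old]] [N scope]]]] [Conj or] [S [NP [NP [Det some] [AP [Adj angry]] [N scope]] [RelC [Rel that] [VP [V reported]]]] [VP [V cited] [NP [Det a] [N linguist]]]]]
The span 'that reported' is the RelC node built by RelC → Rel VP.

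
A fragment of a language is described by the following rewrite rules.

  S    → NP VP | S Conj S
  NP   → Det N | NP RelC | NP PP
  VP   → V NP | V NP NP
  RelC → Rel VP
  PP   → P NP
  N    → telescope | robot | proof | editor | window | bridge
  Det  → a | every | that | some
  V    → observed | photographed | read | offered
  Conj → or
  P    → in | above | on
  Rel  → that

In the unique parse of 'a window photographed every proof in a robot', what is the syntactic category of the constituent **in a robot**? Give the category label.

PP

S
  NP
    Det: a
    N: window
  VP
    V: photographed
    NP
      NP
        Det: every
        N: proof
      PP
        P: in
        NP
          Det: a
          N: robot
The span 'in a robot' is the PP node built by PP → P NP.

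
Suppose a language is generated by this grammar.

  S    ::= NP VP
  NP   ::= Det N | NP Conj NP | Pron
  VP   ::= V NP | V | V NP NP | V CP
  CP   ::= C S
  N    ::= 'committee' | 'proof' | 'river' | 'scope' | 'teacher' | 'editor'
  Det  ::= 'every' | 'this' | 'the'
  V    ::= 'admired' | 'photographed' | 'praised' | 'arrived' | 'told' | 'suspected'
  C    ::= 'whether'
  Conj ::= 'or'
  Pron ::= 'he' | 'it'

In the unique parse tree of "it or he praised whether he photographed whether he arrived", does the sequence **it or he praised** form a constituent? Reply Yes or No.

[S [NP [NP [Pron it]] [Conj or] [NP [Pron he]]] [VP [V praised] [CP [C whether] [S [NP [Pron he]] [VP [V photographed] [CP [C whether] [S [NP [Pron he]] [VP [V arrived]]]]]]]]]
The smallest constituent containing 'it or he praised' is the S spanning 'it or he praised whether he photographed whether he arrived'; no single node in the tree dominates exactly the given words.

No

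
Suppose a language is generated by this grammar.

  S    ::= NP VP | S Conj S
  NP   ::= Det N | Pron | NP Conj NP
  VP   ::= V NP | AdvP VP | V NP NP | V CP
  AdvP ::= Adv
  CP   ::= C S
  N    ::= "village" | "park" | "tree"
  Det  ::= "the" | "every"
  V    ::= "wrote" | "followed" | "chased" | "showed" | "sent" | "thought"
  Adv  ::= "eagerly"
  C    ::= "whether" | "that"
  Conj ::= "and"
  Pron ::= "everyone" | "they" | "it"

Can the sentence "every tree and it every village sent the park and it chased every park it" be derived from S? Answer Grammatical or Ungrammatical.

Ungrammatical

For S → NP VP, every NP-prefix leaves a non-VP remainder: after 'every tree' the remainder is not a VP; after 'every tree and it' the remainder is not a VP. The alternative S rule S → S Conj S likewise has no satisfying split.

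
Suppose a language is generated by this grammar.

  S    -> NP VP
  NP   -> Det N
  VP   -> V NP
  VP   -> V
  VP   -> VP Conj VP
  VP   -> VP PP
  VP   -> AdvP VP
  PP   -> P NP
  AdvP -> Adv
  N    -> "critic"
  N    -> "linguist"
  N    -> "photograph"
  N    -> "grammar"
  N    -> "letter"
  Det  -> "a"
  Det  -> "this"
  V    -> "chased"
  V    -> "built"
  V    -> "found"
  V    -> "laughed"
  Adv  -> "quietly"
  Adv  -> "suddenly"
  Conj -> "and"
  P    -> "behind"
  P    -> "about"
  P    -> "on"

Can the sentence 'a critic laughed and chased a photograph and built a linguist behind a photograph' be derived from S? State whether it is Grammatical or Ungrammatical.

S
  NP
    Det: a
    N: critic
  VP
    VP
      V: laughed
    Conj: and
    VP
      VP
        V: chased
        NP
          Det: a
          N: photograph
      Conj: and
      VP
        VP
          V: built
          NP
            Det: a
            N: linguist
        PP
          P: behind
          NP
            Det: a
            N: photograph
Each bracket corresponds to one application of a listed rule, so the string is derivable from S.

Grammatical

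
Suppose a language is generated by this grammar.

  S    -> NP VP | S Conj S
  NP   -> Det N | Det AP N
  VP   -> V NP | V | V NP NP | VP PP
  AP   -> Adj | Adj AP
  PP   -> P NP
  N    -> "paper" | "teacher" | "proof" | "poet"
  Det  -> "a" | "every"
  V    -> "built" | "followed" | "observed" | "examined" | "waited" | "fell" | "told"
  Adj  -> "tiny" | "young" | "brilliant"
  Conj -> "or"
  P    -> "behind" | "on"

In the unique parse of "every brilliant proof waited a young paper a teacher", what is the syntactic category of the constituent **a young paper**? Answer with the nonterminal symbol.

S
  NP
    Det: every
    AP
      Adj: brilliant
    N: proof
  VP
    V: waited
    NP
      Det: a
      AP
        Adj: young
      N: paper
    NP
      Det: a
      N: teacher
The span 'a young paper' is the NP node built by NP → Det AP N.

NP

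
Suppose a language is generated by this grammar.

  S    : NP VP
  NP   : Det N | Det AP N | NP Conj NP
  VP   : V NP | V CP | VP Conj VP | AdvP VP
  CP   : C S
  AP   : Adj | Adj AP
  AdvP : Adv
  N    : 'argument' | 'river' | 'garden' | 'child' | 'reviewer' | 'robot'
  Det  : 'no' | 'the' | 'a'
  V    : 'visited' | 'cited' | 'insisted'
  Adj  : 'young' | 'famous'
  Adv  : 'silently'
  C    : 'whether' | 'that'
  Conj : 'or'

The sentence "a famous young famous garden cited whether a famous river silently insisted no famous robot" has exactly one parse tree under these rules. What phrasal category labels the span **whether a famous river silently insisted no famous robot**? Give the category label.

[S [NP [Det a] [AP [Adj famous] [AP [Adj young] [AP [Adj famous]]]] [N garden]] [VP [V cited] [CP [C whether] [S [NP [Det a] [AP [Adj famous]] [N river]] [VP [AdvP [Adv silently]] [VP [V insisted] [NP [Det no] [AP [Adj famous]] [N robot]]]]]]]]
The span 'whether a famous river silently insisted no famous robot' is the CP node built by CP → C S.

CP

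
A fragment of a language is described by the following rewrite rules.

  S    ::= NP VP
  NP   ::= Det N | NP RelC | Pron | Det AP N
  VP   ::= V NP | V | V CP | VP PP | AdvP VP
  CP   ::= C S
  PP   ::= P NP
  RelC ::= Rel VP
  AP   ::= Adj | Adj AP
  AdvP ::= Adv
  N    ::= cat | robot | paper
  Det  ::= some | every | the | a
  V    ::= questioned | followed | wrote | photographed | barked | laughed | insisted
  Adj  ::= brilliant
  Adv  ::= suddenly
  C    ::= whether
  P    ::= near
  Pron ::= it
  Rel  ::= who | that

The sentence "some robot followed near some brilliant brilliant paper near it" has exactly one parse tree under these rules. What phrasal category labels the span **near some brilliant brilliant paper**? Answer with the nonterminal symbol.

[S [NP [Det some] [N robot]] [VP [VP [VP [V followed]] [PP [P near] [NP [Det some] [AP [Adj brilliant] [AP [Adj brilliant]]] [N paper]]]] [PP [P near] [NP [Pron it]]]]]
The span 'near some brilliant brilliant paper' is the PP node built by PP → P NP.

PP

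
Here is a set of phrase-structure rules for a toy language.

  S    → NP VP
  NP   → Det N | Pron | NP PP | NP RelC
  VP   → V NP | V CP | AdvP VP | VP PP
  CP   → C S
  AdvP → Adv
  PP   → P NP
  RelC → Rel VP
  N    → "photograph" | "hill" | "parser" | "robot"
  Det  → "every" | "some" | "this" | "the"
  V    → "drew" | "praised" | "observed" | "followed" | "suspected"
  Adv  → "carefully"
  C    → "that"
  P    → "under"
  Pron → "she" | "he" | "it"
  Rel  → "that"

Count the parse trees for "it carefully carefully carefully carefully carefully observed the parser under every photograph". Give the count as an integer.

Two of the 7 distinct bracketings:
[S [NP [Pron it]] [VP [AdvP [Adv carefully]] [VP [AdvP [Adv carefully]] [VP [AdvP [Adv carefully]] [VP [AdvP [Adv carefully]] [VP [AdvP [Adv carefully]] [VP [V observed] [NP [NP [Det the] [N parser]] [PP [P under] [NP [Det every] [N photograph]]]]]]]]]]]
[S [NP [Pron it]] [VP [AdvP [Adv carefully]] [VP [AdvP [Adv carefully]] [VP [AdvP [Adv carefully]] [VP [AdvP [Adv carefully]] [VP [AdvP [Adv carefully]] [VP [VP [V observed] [NP [Det the] [N parser]]] [PP [P under] [NP [Det every] [N photograph]]]]]]]]]]
The difference turns on whether NP → NP PP is used at the relevant span, versus an alternative expansion of NP.

7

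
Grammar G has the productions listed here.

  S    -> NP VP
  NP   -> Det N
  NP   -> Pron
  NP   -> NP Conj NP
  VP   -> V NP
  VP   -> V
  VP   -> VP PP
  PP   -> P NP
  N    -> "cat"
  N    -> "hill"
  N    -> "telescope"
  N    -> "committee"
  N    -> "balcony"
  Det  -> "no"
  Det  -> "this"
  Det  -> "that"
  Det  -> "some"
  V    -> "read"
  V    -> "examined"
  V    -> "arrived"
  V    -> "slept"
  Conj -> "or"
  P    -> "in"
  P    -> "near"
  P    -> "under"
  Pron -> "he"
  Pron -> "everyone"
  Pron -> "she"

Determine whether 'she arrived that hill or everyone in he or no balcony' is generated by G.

Grammatical

S
  NP
    Pron: she
  VP
    VP
      V: arrived
      NP
        NP
          Det: that
          N: hill
        Conj: or
        NP
          Pron: everyone
    PP
      P: in
      NP
        NP
          Pron: he
        Conj: or
        NP
          Det: no
          N: balcony
Each bracket corresponds to one application of a listed rule, so the string is derivable from S.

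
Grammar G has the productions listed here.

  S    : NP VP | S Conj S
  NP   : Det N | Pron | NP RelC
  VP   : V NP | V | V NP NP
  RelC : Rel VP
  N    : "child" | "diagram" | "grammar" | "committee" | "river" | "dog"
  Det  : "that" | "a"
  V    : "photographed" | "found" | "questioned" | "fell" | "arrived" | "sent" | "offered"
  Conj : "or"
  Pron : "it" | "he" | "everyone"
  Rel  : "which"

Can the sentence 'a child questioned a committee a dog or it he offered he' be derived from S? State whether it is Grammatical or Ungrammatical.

Ungrammatical

For S → NP VP, the only prefix that parses as NP is 'a child', but the remainder 'questioned a committee a dog or it he offered he' is not a VP under these rules. The alternative S rule S → S Conj S likewise has no satisfying split.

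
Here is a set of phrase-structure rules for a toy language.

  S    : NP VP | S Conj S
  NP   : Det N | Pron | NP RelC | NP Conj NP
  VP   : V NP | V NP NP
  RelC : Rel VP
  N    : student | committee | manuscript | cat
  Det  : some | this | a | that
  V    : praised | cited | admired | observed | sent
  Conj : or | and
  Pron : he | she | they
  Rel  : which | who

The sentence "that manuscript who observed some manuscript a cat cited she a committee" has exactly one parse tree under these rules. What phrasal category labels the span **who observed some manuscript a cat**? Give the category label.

RelC

S
  NP
    NP
      Det: that
      N: manuscript
    RelC
      Rel: who
      VP
        V: observed
        NP
          Det: some
          N: manuscript
        NP
          Det: a
          N: cat
  VP
    V: cited
    NP
      Pron: she
    NP
      Det: a
      N: committee
The span 'who observed some manuscript a cat' is the RelC node built by RelC → Rel VP.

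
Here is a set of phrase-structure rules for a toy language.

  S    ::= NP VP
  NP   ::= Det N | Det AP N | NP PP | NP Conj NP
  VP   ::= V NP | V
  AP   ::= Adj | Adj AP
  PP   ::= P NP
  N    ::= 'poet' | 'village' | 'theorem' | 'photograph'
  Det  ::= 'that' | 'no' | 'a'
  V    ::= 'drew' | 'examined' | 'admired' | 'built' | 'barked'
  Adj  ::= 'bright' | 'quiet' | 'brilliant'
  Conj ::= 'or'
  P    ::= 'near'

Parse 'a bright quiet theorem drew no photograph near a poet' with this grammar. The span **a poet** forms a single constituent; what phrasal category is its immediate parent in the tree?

PP

[S [NP [Det a] [AP [Adj bright] [AP [Adj quiet]]] [N theorem]] [VP [V drew] [NP [NP [Det no] [N photograph]] [PP [P near] [NP [Det a] [N poet]]]]]]
The span 'a poet' is the NP node built by NP → Det N.
Its mother is the PP built by PP → P NP.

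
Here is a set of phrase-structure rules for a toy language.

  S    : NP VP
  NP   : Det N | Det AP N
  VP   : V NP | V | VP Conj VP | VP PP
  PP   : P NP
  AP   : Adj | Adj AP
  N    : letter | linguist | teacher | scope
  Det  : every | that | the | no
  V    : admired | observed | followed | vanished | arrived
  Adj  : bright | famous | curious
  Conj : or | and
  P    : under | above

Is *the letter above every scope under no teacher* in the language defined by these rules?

For S → NP VP, the only prefix that parses as NP is 'the letter', but the remainder 'above every scope under no teacher' is not a VP under these rules.

Ungrammatical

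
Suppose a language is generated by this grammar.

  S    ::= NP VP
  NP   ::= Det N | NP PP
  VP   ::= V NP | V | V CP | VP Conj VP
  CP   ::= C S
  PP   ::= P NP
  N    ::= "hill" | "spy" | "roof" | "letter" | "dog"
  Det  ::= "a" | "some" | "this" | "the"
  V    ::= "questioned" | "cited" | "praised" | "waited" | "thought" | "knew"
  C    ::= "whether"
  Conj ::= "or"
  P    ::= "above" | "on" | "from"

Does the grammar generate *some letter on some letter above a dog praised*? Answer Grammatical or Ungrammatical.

Grammatical

[S [NP [NP [Det some] [N letter]] [PP [P on] [NP [NP [Det some] [N letter]] [PP [P above] [NP [Det a] [N dog]]]]]] [VP [V praised]]]
The bracketing above is licensed at every node by one of the given productions, with S at the root.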